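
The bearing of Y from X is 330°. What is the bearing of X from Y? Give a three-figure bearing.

Back-bearing = 330° − 180° = 150°.

150°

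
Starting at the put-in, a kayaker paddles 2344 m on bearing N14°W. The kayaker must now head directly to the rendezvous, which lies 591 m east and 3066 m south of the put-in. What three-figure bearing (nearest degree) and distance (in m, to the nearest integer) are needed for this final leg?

Leg 1 (N14°W, 2344 m): east 2344 sin 346° = -567.06, north 2344 cos 346° = 2274.37
Current position: (-567.06, 2274.37). Target: (591, -3066). Remaining: Δeast = 1158.06, Δnorth = -5340.37.
Bearing = atan2(1158.06, -5340.37) mod 360° = 167.76°; distance = √((1158.06)² + (-5340.37)²) = 5464.494 m.

168°, 5464 m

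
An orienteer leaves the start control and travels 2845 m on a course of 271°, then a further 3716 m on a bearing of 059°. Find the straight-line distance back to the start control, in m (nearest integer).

1993 m

Leg 1 (271°, 2845 m): east 2845 sin 271° = -2844.57, north 2845 cos 271° = 49.65
Leg 2 (059°, 3716 m): east 3716 sin 59° = 3185.23, north 3716 cos 59° = 1913.88
Net: 340.67 east, 1963.53 north. Distance = √((340.67)² + (1963.53)²) = 1992.867 m.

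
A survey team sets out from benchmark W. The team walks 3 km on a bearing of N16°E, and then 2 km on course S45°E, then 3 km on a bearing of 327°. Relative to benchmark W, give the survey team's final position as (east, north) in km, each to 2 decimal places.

Leg 1 (N16°E, 3 km): east 3 sin 16° = 0.83, north 3 cos 16° = 2.88
Leg 2 (S45°E, 2 km): east 2 sin 135° = 1.41, north 2 cos 135° = -1.41
Leg 3 (327°, 3 km): east 3 sin 327° = -1.63, north 3 cos 327° = 2.52
Summing: 0.61 km east, 3.99 km north → (0.61, 3.99).

(0.61, 3.99)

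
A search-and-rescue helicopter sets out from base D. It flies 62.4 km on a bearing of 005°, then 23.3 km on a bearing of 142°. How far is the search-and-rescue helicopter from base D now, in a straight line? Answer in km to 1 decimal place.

Leg 1 (005°, 62.4 km): east 62.4 sin 5° = 5.44, north 62.4 cos 5° = 62.16
Leg 2 (142°, 23.3 km): east 23.3 sin 142° = 14.34, north 23.3 cos 142° = -18.36
Net: 19.78 east, 43.80 north. Distance = √((19.78)² + (43.80)²) = 48.062 km.

48.1 km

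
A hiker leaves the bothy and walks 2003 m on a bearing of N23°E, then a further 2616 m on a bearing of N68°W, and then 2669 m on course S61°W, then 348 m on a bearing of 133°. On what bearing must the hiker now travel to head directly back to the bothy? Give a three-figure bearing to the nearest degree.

109°

Leg 1 (N23°E, 2003 m): east 2003 sin 23° = 782.63, north 2003 cos 23° = 1843.77
Leg 2 (N68°W, 2616 m): east 2616 sin 292° = -2425.51, north 2616 cos 292° = 979.97
Leg 3 (S61°W, 2669 m): east 2669 sin 241° = -2334.36, north 2669 cos 241° = -1293.96
Leg 4 (133°, 348 m): east 348 sin 133° = 254.51, north 348 cos 133° = -237.34
Net displacement: -3722.73 east, 1292.45 north. Direction back to start is (3722.73, -1292.45): bearing = atan2(3722.73, -1292.45) mod 360° = 109.15° ≈ 109°.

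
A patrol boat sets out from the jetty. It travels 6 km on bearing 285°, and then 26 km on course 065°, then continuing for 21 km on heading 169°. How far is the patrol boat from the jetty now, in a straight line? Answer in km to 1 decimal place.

23.2 km

Leg 1 (285°, 6 km): east 6 sin 285° = -5.80, north 6 cos 285° = 1.55
Leg 2 (065°, 26 km): east 26 sin 65° = 23.56, north 26 cos 65° = 10.99
Leg 3 (169°, 21 km): east 21 sin 169° = 4.01, north 21 cos 169° = -20.61
Net: 21.78 east, -8.07 north. Distance = √((21.78)² + (-8.07)²) = 23.224 km.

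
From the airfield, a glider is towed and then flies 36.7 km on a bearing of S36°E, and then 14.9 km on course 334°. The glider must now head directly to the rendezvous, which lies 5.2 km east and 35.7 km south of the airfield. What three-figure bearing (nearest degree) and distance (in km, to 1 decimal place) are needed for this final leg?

Leg 1 (S36°E, 36.7 km): east 36.7 sin 144° = 21.57, north 36.7 cos 144° = -29.69
Leg 2 (334°, 14.9 km): east 14.9 sin 334° = -6.53, north 14.9 cos 334° = 13.39
Current position: (15.04, -16.30). Target: (5.2, -35.7). Remaining: Δeast = -9.84, Δnorth = -19.40.
Bearing = atan2(-9.84, -19.40) mod 360° = 206.89°; distance = √((-9.84)² + (-19.40)²) = 21.754 km.

207°, 21.8 km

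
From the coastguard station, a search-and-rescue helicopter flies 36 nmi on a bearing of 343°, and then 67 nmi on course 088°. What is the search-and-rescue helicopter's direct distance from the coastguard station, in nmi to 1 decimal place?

67.4 nmi

Leg 1 (343°, 36 nmi): east 36 sin 343° = -10.53, north 36 cos 343° = 34.43
Leg 2 (088°, 67 nmi): east 67 sin 88° = 66.96, north 67 cos 88° = 2.34
Net: 56.43 east, 36.77 north. Distance = √((56.43)² + (36.77)²) = 67.353 nmi.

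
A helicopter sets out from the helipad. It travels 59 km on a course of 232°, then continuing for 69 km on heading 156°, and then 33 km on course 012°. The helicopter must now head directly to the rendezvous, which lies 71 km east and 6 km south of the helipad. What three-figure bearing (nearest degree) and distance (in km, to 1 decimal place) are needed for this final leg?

054°, 102.7 km

Leg 1 (232°, 59 km): east 59 sin 232° = -46.49, north 59 cos 232° = -36.32
Leg 2 (156°, 69 km): east 69 sin 156° = 28.06, north 69 cos 156° = -63.03
Leg 3 (012°, 33 km): east 33 sin 12° = 6.86, north 33 cos 12° = 32.28
Current position: (-11.57, -67.08). Target: (71, -6). Remaining: Δeast = 82.57, Δnorth = 61.08.
Bearing = atan2(82.57, 61.08) mod 360° = 53.51°; distance = √((82.57)² + (61.08)²) = 102.703 km.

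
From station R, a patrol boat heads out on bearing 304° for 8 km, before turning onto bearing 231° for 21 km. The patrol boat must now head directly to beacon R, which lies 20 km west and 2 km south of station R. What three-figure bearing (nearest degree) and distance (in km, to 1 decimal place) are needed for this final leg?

024°, 7.4 km

Leg 1 (304°, 8 km): east 8 sin 304° = -6.63, north 8 cos 304° = 4.47
Leg 2 (231°, 21 km): east 21 sin 231° = -16.32, north 21 cos 231° = -13.22
Current position: (-22.95, -8.74). Target: (-20, -2). Remaining: Δeast = 2.95, Δnorth = 6.74.
Bearing = atan2(2.95, 6.74) mod 360° = 23.65°; distance = √((2.95)² + (6.74)²) = 7.360 km.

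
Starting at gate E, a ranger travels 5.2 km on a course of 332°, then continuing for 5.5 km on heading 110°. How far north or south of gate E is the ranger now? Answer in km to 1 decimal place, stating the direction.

Leg 1 (332°, 5.2 km): east 5.2 sin 332° = -2.44, north 5.2 cos 332° = 4.59
Leg 2 (110°, 5.5 km): east 5.5 sin 110° = 5.17, north 5.5 cos 110° = -1.88
Net north component: 2.71 km.

2.7 km north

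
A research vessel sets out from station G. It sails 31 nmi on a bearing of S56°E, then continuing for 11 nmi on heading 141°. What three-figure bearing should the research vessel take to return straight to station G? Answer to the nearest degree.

Leg 1 (S56°E, 31 nmi): east 31 sin 124° = 25.70, north 31 cos 124° = -17.33
Leg 2 (141°, 11 nmi): east 11 sin 141° = 6.92, north 11 cos 141° = -8.55
Net displacement: 32.62 east, -25.88 north. Direction back to start is (-32.62, 25.88): bearing = atan2(-32.62, 25.88) mod 360° = 308.43° ≈ 308°.

308°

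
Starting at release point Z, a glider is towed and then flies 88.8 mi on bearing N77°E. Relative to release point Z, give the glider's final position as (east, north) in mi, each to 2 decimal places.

(86.52, 19.98)

Leg 1 (N77°E, 88.8 mi): east 88.8 sin 77° = 86.52, north 88.8 cos 77° = 19.98
Summing: 86.52 mi east, 19.98 mi north → (86.52, 19.98).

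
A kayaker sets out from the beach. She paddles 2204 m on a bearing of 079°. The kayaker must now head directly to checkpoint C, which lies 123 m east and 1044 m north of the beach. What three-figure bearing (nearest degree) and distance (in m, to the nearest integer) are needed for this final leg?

287°, 2134 m

Leg 1 (079°, 2204 m): east 2204 sin 79° = 2163.51, north 2204 cos 79° = 420.54
Current position: (2163.51, 420.54). Target: (123, 1044). Remaining: Δeast = -2040.51, Δnorth = 623.46.
Bearing = atan2(-2040.51, 623.46) mod 360° = 286.99°; distance = √((-2040.51)² + (623.46)²) = 2133.627 m.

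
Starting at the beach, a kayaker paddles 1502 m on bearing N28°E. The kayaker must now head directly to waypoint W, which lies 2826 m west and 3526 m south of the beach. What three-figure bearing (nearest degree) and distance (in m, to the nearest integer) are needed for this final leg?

216°, 6001 m

Leg 1 (N28°E, 1502 m): east 1502 sin 28° = 705.15, north 1502 cos 28° = 1326.19
Current position: (705.15, 1326.19). Target: (-2826, -3526). Remaining: Δeast = -3531.15, Δnorth = -4852.19.
Bearing = atan2(-3531.15, -4852.19) mod 360° = 216.05°; distance = √((-3531.15)² + (-4852.19)²) = 6001.060 m.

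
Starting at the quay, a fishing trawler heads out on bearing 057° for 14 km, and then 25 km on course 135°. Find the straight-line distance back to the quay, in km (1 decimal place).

Leg 1 (057°, 14 km): east 14 sin 57° = 11.74, north 14 cos 57° = 7.62
Leg 2 (135°, 25 km): east 25 sin 135° = 17.68, north 25 cos 135° = -17.68
Net: 29.42 east, -10.05 north. Distance = √((29.42)² + (-10.05)²) = 31.089 km.

31.1 km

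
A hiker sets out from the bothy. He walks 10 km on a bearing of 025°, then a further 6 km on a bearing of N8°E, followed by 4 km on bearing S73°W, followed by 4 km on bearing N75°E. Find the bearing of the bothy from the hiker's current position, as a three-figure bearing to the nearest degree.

199°

Leg 1 (025°, 10 km): east 10 sin 25° = 4.23, north 10 cos 25° = 9.06
Leg 2 (N8°E, 6 km): east 6 sin 8° = 0.84, north 6 cos 8° = 5.94
Leg 3 (S73°W, 4 km): east 4 sin 253° = -3.83, north 4 cos 253° = -1.17
Leg 4 (N75°E, 4 km): east 4 sin 75° = 3.86, north 4 cos 75° = 1.04
Net displacement: 5.10 east, 14.87 north. Direction back to start is (-5.10, -14.87): bearing = atan2(-5.10, -14.87) mod 360° = 198.93° ≈ 199°.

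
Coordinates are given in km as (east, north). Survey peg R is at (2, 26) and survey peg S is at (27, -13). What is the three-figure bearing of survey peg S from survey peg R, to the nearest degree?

147°

Δeast = 27 − 2 = 25.00; Δnorth = -13 − 26 = -39.00.
Bearing = atan2(Δeast, Δnorth) mod 360° = 147.34° ≈ 147°.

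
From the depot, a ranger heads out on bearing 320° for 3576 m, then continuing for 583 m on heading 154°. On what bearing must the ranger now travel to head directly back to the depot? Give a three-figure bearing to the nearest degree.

Leg 1 (320°, 3576 m): east 3576 sin 320° = -2298.61, north 3576 cos 320° = 2739.37
Leg 2 (154°, 583 m): east 583 sin 154° = 255.57, north 583 cos 154° = -524.00
Net displacement: -2043.04 east, 2215.38 north. Direction back to start is (2043.04, -2215.38): bearing = atan2(2043.04, -2215.38) mod 360° = 137.32° ≈ 137°.

137°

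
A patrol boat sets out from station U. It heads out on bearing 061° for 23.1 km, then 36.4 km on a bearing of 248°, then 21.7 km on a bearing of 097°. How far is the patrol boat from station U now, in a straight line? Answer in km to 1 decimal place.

9.5 km

Leg 1 (061°, 23.1 km): east 23.1 sin 61° = 20.20, north 23.1 cos 61° = 11.20
Leg 2 (248°, 36.4 km): east 36.4 sin 248° = -33.75, north 36.4 cos 248° = -13.64
Leg 3 (097°, 21.7 km): east 21.7 sin 97° = 21.54, north 21.7 cos 97° = -2.64
Net: 7.99 east, -5.08 north. Distance = √((7.99)² + (-5.08)²) = 9.471 km.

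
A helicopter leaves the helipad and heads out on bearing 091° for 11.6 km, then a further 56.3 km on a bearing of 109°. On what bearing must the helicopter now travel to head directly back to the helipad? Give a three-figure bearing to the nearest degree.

Leg 1 (091°, 11.6 km): east 11.6 sin 91° = 11.60, north 11.6 cos 91° = -0.20
Leg 2 (109°, 56.3 km): east 56.3 sin 109° = 53.23, north 56.3 cos 109° = -18.33
Net displacement: 64.83 east, -18.53 north. Direction back to start is (-64.83, 18.53): bearing = atan2(-64.83, 18.53) mod 360° = 285.95° ≈ 286°.

286°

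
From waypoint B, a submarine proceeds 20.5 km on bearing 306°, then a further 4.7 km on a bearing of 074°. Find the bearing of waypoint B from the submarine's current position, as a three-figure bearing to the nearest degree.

138°

Leg 1 (306°, 20.5 km): east 20.5 sin 306° = -16.58, north 20.5 cos 306° = 12.05
Leg 2 (074°, 4.7 km): east 4.7 sin 74° = 4.52, north 4.7 cos 74° = 1.30
Net displacement: -12.07 east, 13.35 north. Direction back to start is (12.07, -13.35): bearing = atan2(12.07, -13.35) mod 360° = 137.88° ≈ 138°.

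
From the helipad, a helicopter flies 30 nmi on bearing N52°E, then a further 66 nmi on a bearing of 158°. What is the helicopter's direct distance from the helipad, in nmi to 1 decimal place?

64.5 nmi

Leg 1 (N52°E, 30 nmi): east 30 sin 52° = 23.64, north 30 cos 52° = 18.47
Leg 2 (158°, 66 nmi): east 66 sin 158° = 24.72, north 66 cos 158° = -61.19
Net: 48.36 east, -42.72 north. Distance = √((48.36)² + (-42.72)²) = 64.533 nmi.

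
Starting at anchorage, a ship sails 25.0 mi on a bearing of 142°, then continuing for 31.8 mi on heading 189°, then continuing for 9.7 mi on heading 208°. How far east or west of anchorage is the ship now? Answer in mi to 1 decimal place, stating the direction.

5.9 mi east

Leg 1 (142°, 25.0 mi): east 25.0 sin 142° = 15.39, north 25.0 cos 142° = -19.70
Leg 2 (189°, 31.8 mi): east 31.8 sin 189° = -4.97, north 31.8 cos 189° = -31.41
Leg 3 (208°, 9.7 mi): east 9.7 sin 208° = -4.55, north 9.7 cos 208° = -8.56
Net east component: 5.86 mi.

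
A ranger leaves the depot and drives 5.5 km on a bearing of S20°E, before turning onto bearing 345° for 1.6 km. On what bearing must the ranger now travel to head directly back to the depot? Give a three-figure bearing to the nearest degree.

338°

Leg 1 (S20°E, 5.5 km): east 5.5 sin 160° = 1.88, north 5.5 cos 160° = -5.17
Leg 2 (345°, 1.6 km): east 1.6 sin 345° = -0.41, north 1.6 cos 345° = 1.55
Net displacement: 1.47 east, -3.62 north. Direction back to start is (-1.47, 3.62): bearing = atan2(-1.47, 3.62) mod 360° = 337.96° ≈ 338°.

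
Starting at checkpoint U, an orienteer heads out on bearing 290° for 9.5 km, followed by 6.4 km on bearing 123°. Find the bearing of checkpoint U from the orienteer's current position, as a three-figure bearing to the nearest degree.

Leg 1 (290°, 9.5 km): east 9.5 sin 290° = -8.93, north 9.5 cos 290° = 3.25
Leg 2 (123°, 6.4 km): east 6.4 sin 123° = 5.37, north 6.4 cos 123° = -3.49
Net displacement: -3.56 east, -0.24 north. Direction back to start is (3.56, 0.24): bearing = atan2(3.56, 0.24) mod 360° = 86.20° ≈ 086°.

086°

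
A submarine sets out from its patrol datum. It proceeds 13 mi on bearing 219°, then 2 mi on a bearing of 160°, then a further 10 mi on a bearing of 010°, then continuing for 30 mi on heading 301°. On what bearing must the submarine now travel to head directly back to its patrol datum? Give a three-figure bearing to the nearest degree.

113°

Leg 1 (219°, 13 mi): east 13 sin 219° = -8.18, north 13 cos 219° = -10.10
Leg 2 (160°, 2 mi): east 2 sin 160° = 0.68, north 2 cos 160° = -1.88
Leg 3 (010°, 10 mi): east 10 sin 10° = 1.74, north 10 cos 10° = 9.85
Leg 4 (301°, 30 mi): east 30 sin 301° = -25.72, north 30 cos 301° = 15.45
Net displacement: -31.48 east, 13.32 north. Direction back to start is (31.48, -13.32): bearing = atan2(31.48, -13.32) mod 360° = 112.93° ≈ 113°.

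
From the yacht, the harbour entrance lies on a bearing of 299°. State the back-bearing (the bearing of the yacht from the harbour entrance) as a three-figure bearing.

Back-bearing = 299° − 180° = 119°.

119°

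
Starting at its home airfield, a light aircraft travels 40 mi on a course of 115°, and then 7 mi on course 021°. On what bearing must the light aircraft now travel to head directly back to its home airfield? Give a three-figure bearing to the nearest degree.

Leg 1 (115°, 40 mi): east 40 sin 115° = 36.25, north 40 cos 115° = -16.90
Leg 2 (021°, 7 mi): east 7 sin 21° = 2.51, north 7 cos 21° = 6.54
Net displacement: 38.76 east, -10.37 north. Direction back to start is (-38.76, 10.37): bearing = atan2(-38.76, 10.37) mod 360° = 284.98° ≈ 285°.

285°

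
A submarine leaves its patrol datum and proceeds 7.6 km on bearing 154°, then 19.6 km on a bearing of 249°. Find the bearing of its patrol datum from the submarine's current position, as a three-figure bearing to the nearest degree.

Leg 1 (154°, 7.6 km): east 7.6 sin 154° = 3.33, north 7.6 cos 154° = -6.83
Leg 2 (249°, 19.6 km): east 19.6 sin 249° = -18.30, north 19.6 cos 249° = -7.02
Net displacement: -14.97 east, -13.85 north. Direction back to start is (14.97, 13.85): bearing = atan2(14.97, 13.85) mod 360° = 47.21° ≈ 047°.

047°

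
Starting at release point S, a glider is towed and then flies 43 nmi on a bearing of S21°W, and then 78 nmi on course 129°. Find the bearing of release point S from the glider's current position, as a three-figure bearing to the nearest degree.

Leg 1 (S21°W, 43 nmi): east 43 sin 201° = -15.41, north 43 cos 201° = -40.14
Leg 2 (129°, 78 nmi): east 78 sin 129° = 60.62, north 78 cos 129° = -49.09
Net displacement: 45.21 east, -89.23 north. Direction back to start is (-45.21, 89.23): bearing = atan2(-45.21, 89.23) mod 360° = 333.13° ≈ 333°.

333°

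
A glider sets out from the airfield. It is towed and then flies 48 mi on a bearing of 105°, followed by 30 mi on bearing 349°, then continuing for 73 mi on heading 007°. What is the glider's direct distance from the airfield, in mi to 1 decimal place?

102.3 mi

Leg 1 (105°, 48 mi): east 48 sin 105° = 46.36, north 48 cos 105° = -12.42
Leg 2 (349°, 30 mi): east 30 sin 349° = -5.72, north 30 cos 349° = 29.45
Leg 3 (007°, 73 mi): east 73 sin 7° = 8.90, north 73 cos 7° = 72.46
Net: 49.54 east, 89.48 north. Distance = √((49.54)² + (89.48)²) = 102.278 mi.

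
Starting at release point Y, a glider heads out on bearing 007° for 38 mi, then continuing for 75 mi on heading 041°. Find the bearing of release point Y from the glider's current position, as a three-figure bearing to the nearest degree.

Leg 1 (007°, 38 mi): east 38 sin 7° = 4.63, north 38 cos 7° = 37.72
Leg 2 (041°, 75 mi): east 75 sin 41° = 49.20, north 75 cos 41° = 56.60
Net displacement: 53.84 east, 94.32 north. Direction back to start is (-53.84, -94.32): bearing = atan2(-53.84, -94.32) mod 360° = 209.72° ≈ 210°.

210°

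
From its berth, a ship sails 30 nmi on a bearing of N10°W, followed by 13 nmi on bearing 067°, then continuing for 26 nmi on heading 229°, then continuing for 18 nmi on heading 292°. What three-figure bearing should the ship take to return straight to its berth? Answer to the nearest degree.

129°

Leg 1 (N10°W, 30 nmi): east 30 sin 350° = -5.21, north 30 cos 350° = 29.54
Leg 2 (067°, 13 nmi): east 13 sin 67° = 11.97, north 13 cos 67° = 5.08
Leg 3 (229°, 26 nmi): east 26 sin 229° = -19.62, north 26 cos 229° = -17.06
Leg 4 (292°, 18 nmi): east 18 sin 292° = -16.69, north 18 cos 292° = 6.74
Net displacement: -29.55 east, 24.31 north. Direction back to start is (29.55, -24.31): bearing = atan2(29.55, -24.31) mod 360° = 129.44° ≈ 129°.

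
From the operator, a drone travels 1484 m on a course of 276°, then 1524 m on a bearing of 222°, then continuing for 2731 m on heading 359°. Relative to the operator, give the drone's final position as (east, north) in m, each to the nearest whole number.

Leg 1 (276°, 1484 m): east 1484 sin 276° = -1475.87, north 1484 cos 276° = 155.12
Leg 2 (222°, 1524 m): east 1524 sin 222° = -1019.76, north 1524 cos 222° = -1132.55
Leg 3 (359°, 2731 m): east 2731 sin 359° = -47.66, north 2731 cos 359° = 2730.58
Summing: -2543.29 m east, 1753.15 m north → (-2543, 1753).

(-2543, 1753)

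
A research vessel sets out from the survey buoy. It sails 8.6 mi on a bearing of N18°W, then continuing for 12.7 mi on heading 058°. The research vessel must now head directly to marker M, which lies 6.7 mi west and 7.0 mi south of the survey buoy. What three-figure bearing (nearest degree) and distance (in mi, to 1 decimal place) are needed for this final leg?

Leg 1 (N18°W, 8.6 mi): east 8.6 sin 342° = -2.66, north 8.6 cos 342° = 8.18
Leg 2 (058°, 12.7 mi): east 12.7 sin 58° = 10.77, north 12.7 cos 58° = 6.73
Current position: (8.11, 14.91). Target: (-6.7, -7.0). Remaining: Δeast = -14.81, Δnorth = -21.91.
Bearing = atan2(-14.81, -21.91) mod 360° = 214.06°; distance = √((-14.81)² + (-21.91)²) = 26.447 mi.

214°, 26.4 mi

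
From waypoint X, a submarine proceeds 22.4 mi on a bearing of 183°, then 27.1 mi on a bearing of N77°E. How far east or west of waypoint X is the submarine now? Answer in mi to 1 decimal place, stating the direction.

Leg 1 (183°, 22.4 mi): east 22.4 sin 183° = -1.17, north 22.4 cos 183° = -22.37
Leg 2 (N77°E, 27.1 mi): east 27.1 sin 77° = 26.41, north 27.1 cos 77° = 6.10
Net east component: 25.23 mi.

25.2 mi east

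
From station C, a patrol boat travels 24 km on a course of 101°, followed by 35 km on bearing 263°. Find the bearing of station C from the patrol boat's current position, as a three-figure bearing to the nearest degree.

052°

Leg 1 (101°, 24 km): east 24 sin 101° = 23.56, north 24 cos 101° = -4.58
Leg 2 (263°, 35 km): east 35 sin 263° = -34.74, north 35 cos 263° = -4.27
Net displacement: -11.18 east, -8.84 north. Direction back to start is (11.18, 8.84): bearing = atan2(11.18, 8.84) mod 360° = 51.65° ≈ 052°.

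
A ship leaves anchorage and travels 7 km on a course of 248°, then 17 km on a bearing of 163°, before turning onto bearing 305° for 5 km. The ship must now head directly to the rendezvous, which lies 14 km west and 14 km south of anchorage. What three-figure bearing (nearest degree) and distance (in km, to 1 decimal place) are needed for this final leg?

Leg 1 (248°, 7 km): east 7 sin 248° = -6.49, north 7 cos 248° = -2.62
Leg 2 (163°, 17 km): east 17 sin 163° = 4.97, north 17 cos 163° = -16.26
Leg 3 (305°, 5 km): east 5 sin 305° = -4.10, north 5 cos 305° = 2.87
Current position: (-5.62, -16.01). Target: (-14, -14). Remaining: Δeast = -8.38, Δnorth = 2.01.
Bearing = atan2(-8.38, 2.01) mod 360° = 283.49°; distance = √((-8.38)² + (2.01)²) = 8.622 km.

283°, 8.6 km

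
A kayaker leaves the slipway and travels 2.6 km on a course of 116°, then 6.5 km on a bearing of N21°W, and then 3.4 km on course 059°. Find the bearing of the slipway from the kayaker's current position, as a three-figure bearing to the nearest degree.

204°

Leg 1 (116°, 2.6 km): east 2.6 sin 116° = 2.34, north 2.6 cos 116° = -1.14
Leg 2 (N21°W, 6.5 km): east 6.5 sin 339° = -2.33, north 6.5 cos 339° = 6.07
Leg 3 (059°, 3.4 km): east 3.4 sin 59° = 2.91, north 3.4 cos 59° = 1.75
Net displacement: 2.92 east, 6.68 north. Direction back to start is (-2.92, -6.68): bearing = atan2(-2.92, -6.68) mod 360° = 203.63° ≈ 204°.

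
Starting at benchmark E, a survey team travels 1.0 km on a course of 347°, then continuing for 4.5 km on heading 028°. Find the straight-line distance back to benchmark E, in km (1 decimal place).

Leg 1 (347°, 1.0 km): east 1.0 sin 347° = -0.22, north 1.0 cos 347° = 0.97
Leg 2 (028°, 4.5 km): east 4.5 sin 28° = 2.11, north 4.5 cos 28° = 3.97
Net: 1.89 east, 4.95 north. Distance = √((1.89)² + (4.95)²) = 5.296 km.

5.3 km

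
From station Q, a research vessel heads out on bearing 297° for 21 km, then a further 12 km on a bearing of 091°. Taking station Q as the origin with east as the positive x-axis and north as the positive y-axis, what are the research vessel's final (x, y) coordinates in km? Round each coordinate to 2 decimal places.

Leg 1 (297°, 21 km): east 21 sin 297° = -18.71, north 21 cos 297° = 9.53
Leg 2 (091°, 12 km): east 12 sin 91° = 12.00, north 12 cos 91° = -0.21
Summing: -6.71 km east, 9.32 km north → (-6.71, 9.32).

(-6.71, 9.32)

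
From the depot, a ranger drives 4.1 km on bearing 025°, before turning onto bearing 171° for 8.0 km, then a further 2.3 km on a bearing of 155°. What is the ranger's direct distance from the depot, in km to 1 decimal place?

Leg 1 (025°, 4.1 km): east 4.1 sin 25° = 1.73, north 4.1 cos 25° = 3.72
Leg 2 (171°, 8.0 km): east 8.0 sin 171° = 1.25, north 8.0 cos 171° = -7.90
Leg 3 (155°, 2.3 km): east 2.3 sin 155° = 0.97, north 2.3 cos 155° = -2.08
Net: 3.96 east, -6.27 north. Distance = √((3.96)² + (-6.27)²) = 7.414 km.

7.4 km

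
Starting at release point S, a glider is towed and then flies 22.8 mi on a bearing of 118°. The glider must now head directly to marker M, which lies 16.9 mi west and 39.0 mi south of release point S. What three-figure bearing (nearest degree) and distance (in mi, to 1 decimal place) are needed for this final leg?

Leg 1 (118°, 22.8 mi): east 22.8 sin 118° = 20.13, north 22.8 cos 118° = -10.70
Current position: (20.13, -10.70). Target: (-16.9, -39.0). Remaining: Δeast = -37.03, Δnorth = -28.30.
Bearing = atan2(-37.03, -28.30) mod 360° = 232.62°; distance = √((-37.03)² + (-28.30)²) = 46.604 mi.

233°, 46.6 mi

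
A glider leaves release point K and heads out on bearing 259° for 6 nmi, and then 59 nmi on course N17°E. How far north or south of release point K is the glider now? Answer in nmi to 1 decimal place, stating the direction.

55.3 nmi north

Leg 1 (259°, 6 nmi): east 6 sin 259° = -5.89, north 6 cos 259° = -1.14
Leg 2 (N17°E, 59 nmi): east 59 sin 17° = 17.25, north 59 cos 17° = 56.42
Net north component: 55.28 nmi.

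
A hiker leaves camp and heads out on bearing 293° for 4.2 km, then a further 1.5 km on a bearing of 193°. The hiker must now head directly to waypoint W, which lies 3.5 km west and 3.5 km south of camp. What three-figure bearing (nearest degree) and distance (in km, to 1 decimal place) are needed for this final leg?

Leg 1 (293°, 4.2 km): east 4.2 sin 293° = -3.87, north 4.2 cos 293° = 1.64
Leg 2 (193°, 1.5 km): east 1.5 sin 193° = -0.34, north 1.5 cos 193° = -1.46
Current position: (-4.20, 0.18). Target: (-3.5, -3.5). Remaining: Δeast = 0.70, Δnorth = -3.68.
Bearing = atan2(0.70, -3.68) mod 360° = 169.18°; distance = √((0.70)² + (-3.68)²) = 3.746 km.

169°, 3.7 km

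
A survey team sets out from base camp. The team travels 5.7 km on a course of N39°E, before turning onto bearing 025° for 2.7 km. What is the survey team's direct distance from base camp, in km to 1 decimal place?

8.3 km

Leg 1 (N39°E, 5.7 km): east 5.7 sin 39° = 3.59, north 5.7 cos 39° = 4.43
Leg 2 (025°, 2.7 km): east 2.7 sin 25° = 1.14, north 2.7 cos 25° = 2.45
Net: 4.73 east, 6.88 north. Distance = √((4.73)² + (6.88)²) = 8.345 km.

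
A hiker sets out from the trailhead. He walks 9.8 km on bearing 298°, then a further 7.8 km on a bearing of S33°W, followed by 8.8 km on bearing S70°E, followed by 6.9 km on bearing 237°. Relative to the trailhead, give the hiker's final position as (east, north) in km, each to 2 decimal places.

Leg 1 (298°, 9.8 km): east 9.8 sin 298° = -8.65, north 9.8 cos 298° = 4.60
Leg 2 (S33°W, 7.8 km): east 7.8 sin 213° = -4.25, north 7.8 cos 213° = -6.54
Leg 3 (S70°E, 8.8 km): east 8.8 sin 110° = 8.27, north 8.8 cos 110° = -3.01
Leg 4 (237°, 6.9 km): east 6.9 sin 237° = -5.79, north 6.9 cos 237° = -3.76
Summing: -10.42 km east, -8.71 km north → (-10.42, -8.71).

(-10.42, -8.71)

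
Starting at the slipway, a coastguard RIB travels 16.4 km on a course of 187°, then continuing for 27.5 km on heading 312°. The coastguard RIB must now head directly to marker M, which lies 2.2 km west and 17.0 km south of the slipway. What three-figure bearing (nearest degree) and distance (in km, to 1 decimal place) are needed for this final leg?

Leg 1 (187°, 16.4 km): east 16.4 sin 187° = -2.00, north 16.4 cos 187° = -16.28
Leg 2 (312°, 27.5 km): east 27.5 sin 312° = -20.44, north 27.5 cos 312° = 18.40
Current position: (-22.44, 2.12). Target: (-2.2, -17.0). Remaining: Δeast = 20.24, Δnorth = -19.12.
Bearing = atan2(20.24, -19.12) mod 360° = 133.38°; distance = √((20.24)² + (-19.12)²) = 27.842 km.

133°, 27.8 km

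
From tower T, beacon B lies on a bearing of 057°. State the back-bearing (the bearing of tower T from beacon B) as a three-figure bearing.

Back-bearing = 057° + 180° = 237°.

237°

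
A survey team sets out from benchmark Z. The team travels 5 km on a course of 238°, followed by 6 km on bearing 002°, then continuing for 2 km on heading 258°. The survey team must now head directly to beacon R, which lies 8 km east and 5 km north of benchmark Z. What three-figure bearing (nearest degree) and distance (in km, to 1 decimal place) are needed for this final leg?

Leg 1 (238°, 5 km): east 5 sin 238° = -4.24, north 5 cos 238° = -2.65
Leg 2 (002°, 6 km): east 6 sin 2° = 0.21, north 6 cos 2° = 6.00
Leg 3 (258°, 2 km): east 2 sin 258° = -1.96, north 2 cos 258° = -0.42
Current position: (-5.99, 2.93). Target: (8, 5). Remaining: Δeast = 13.99, Δnorth = 2.07.
Bearing = atan2(13.99, 2.07) mod 360° = 81.59°; distance = √((13.99)² + (2.07)²) = 14.139 km.

082°, 14.1 km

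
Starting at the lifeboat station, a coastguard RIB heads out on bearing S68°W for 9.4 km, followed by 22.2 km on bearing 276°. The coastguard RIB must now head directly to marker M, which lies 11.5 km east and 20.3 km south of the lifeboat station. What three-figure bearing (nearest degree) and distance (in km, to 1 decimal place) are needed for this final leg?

Leg 1 (S68°W, 9.4 km): east 9.4 sin 248° = -8.72, north 9.4 cos 248° = -3.52
Leg 2 (276°, 22.2 km): east 22.2 sin 276° = -22.08, north 22.2 cos 276° = 2.32
Current position: (-30.79, -1.20). Target: (11.5, -20.3). Remaining: Δeast = 42.29, Δnorth = -19.10.
Bearing = atan2(42.29, -19.10) mod 360° = 114.30°; distance = √((42.29)² + (-19.10)²) = 46.406 km.

114°, 46.4 km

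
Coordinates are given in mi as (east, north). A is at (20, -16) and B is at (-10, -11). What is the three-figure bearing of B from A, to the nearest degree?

Δeast = -10 − 20 = -30.00; Δnorth = -11 − -16 = 5.00.
Bearing = atan2(Δeast, Δnorth) mod 360° = 279.46° ≈ 279°.

279°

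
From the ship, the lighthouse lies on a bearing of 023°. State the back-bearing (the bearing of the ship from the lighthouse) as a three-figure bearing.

203°

Back-bearing = 023° + 180° = 203°.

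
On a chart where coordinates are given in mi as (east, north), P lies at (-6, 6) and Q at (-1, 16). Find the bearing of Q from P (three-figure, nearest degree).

Δeast = -1 − -6 = 5.00; Δnorth = 16 − 6 = 10.00.
Bearing = atan2(Δeast, Δnorth) mod 360° = 26.57° ≈ 027°.

027°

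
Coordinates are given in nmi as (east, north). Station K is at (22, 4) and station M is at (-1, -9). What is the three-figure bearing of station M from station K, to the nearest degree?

241°

Δeast = -1 − 22 = -23.00; Δnorth = -9 − 4 = -13.00.
Bearing = atan2(Δeast, Δnorth) mod 360° = 240.52° ≈ 241°.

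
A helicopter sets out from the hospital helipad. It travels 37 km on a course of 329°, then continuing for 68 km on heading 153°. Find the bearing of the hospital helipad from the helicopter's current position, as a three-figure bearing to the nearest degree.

Leg 1 (329°, 37 km): east 37 sin 329° = -19.06, north 37 cos 329° = 31.72
Leg 2 (153°, 68 km): east 68 sin 153° = 30.87, north 68 cos 153° = -60.59
Net displacement: 11.81 east, -28.87 north. Direction back to start is (-11.81, 28.87): bearing = atan2(-11.81, 28.87) mod 360° = 337.75° ≈ 338°.

338°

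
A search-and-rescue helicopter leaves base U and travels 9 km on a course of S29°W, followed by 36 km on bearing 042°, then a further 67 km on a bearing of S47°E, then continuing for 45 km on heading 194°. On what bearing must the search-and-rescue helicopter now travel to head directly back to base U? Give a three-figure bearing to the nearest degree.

Leg 1 (S29°W, 9 km): east 9 sin 209° = -4.36, north 9 cos 209° = -7.87
Leg 2 (042°, 36 km): east 36 sin 42° = 24.09, north 36 cos 42° = 26.75
Leg 3 (S47°E, 67 km): east 67 sin 133° = 49.00, north 67 cos 133° = -45.69
Leg 4 (194°, 45 km): east 45 sin 194° = -10.89, north 45 cos 194° = -43.66
Net displacement: 57.84 east, -70.48 north. Direction back to start is (-57.84, 70.48): bearing = atan2(-57.84, 70.48) mod 360° = 320.62° ≈ 321°.

321°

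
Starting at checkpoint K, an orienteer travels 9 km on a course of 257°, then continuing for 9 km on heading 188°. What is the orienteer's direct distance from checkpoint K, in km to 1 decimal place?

Leg 1 (257°, 9 km): east 9 sin 257° = -8.77, north 9 cos 257° = -2.02
Leg 2 (188°, 9 km): east 9 sin 188° = -1.25, north 9 cos 188° = -8.91
Net: -10.02 east, -10.94 north. Distance = √((-10.02)² + (-10.94)²) = 14.834 km.

14.8 km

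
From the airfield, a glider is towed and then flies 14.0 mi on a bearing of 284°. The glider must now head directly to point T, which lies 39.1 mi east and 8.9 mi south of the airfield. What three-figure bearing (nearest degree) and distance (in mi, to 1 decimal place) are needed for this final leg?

103°, 54.1 mi

Leg 1 (284°, 14.0 mi): east 14.0 sin 284° = -13.58, north 14.0 cos 284° = 3.39
Current position: (-13.58, 3.39). Target: (39.1, -8.9). Remaining: Δeast = 52.68, Δnorth = -12.29.
Bearing = atan2(52.68, -12.29) mod 360° = 103.13°; distance = √((52.68)² + (-12.29)²) = 54.098 mi.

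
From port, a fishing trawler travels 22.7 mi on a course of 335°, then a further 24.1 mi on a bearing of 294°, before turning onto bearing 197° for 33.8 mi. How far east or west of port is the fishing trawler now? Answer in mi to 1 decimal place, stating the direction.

41.5 mi west

Leg 1 (335°, 22.7 mi): east 22.7 sin 335° = -9.59, north 22.7 cos 335° = 20.57
Leg 2 (294°, 24.1 mi): east 24.1 sin 294° = -22.02, north 24.1 cos 294° = 9.80
Leg 3 (197°, 33.8 mi): east 33.8 sin 197° = -9.88, north 33.8 cos 197° = -32.32
Net east component: -41.49 mi.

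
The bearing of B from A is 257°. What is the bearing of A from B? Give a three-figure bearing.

Back-bearing = 257° − 180° = 077°.

077°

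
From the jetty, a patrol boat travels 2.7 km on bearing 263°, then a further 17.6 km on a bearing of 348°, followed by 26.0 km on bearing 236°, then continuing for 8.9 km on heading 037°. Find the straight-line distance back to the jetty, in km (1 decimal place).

Leg 1 (263°, 2.7 km): east 2.7 sin 263° = -2.68, north 2.7 cos 263° = -0.33
Leg 2 (348°, 17.6 km): east 17.6 sin 348° = -3.66, north 17.6 cos 348° = 17.22
Leg 3 (236°, 26.0 km): east 26.0 sin 236° = -21.55, north 26.0 cos 236° = -14.54
Leg 4 (037°, 8.9 km): east 8.9 sin 37° = 5.36, north 8.9 cos 37° = 7.11
Net: -22.54 east, 9.46 north. Distance = √((-22.54)² + (9.46)²) = 24.441 km.

24.4 km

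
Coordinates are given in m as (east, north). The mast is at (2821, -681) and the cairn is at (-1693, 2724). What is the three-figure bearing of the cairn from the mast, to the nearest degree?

307°

Δeast = -1693 − 2821 = -4514.00; Δnorth = 2724 − -681 = 3405.00.
Bearing = atan2(Δeast, Δnorth) mod 360° = 307.03° ≈ 307°.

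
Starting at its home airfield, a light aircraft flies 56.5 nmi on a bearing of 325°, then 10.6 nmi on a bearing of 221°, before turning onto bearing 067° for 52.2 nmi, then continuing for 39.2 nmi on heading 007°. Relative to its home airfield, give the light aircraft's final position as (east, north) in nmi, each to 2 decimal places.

(13.47, 97.59)

Leg 1 (325°, 56.5 nmi): east 56.5 sin 325° = -32.41, north 56.5 cos 325° = 46.28
Leg 2 (221°, 10.6 nmi): east 10.6 sin 221° = -6.95, north 10.6 cos 221° = -8.00
Leg 3 (067°, 52.2 nmi): east 52.2 sin 67° = 48.05, north 52.2 cos 67° = 20.40
Leg 4 (007°, 39.2 nmi): east 39.2 sin 7° = 4.78, north 39.2 cos 7° = 38.91
Summing: 13.47 nmi east, 97.59 nmi north → (13.47, 97.59).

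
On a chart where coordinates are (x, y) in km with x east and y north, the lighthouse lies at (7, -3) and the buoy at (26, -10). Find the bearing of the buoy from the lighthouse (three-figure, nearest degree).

110°

Δeast = 26 − 7 = 19.00; Δnorth = -10 − -3 = -7.00.
Bearing = atan2(Δeast, Δnorth) mod 360° = 110.22° ≈ 110°.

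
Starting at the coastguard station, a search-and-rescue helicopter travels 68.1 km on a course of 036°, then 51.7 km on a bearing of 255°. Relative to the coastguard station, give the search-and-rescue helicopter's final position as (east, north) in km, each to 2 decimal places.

(-9.91, 41.71)

Leg 1 (036°, 68.1 km): east 68.1 sin 36° = 40.03, north 68.1 cos 36° = 55.09
Leg 2 (255°, 51.7 km): east 51.7 sin 255° = -49.94, north 51.7 cos 255° = -13.38
Summing: -9.91 km east, 41.71 km north → (-9.91, 41.71).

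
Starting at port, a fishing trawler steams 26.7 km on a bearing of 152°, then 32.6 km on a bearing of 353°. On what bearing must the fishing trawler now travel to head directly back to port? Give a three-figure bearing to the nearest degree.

224°

Leg 1 (152°, 26.7 km): east 26.7 sin 152° = 12.53, north 26.7 cos 152° = -23.57
Leg 2 (353°, 32.6 km): east 32.6 sin 353° = -3.97, north 32.6 cos 353° = 32.36
Net displacement: 8.56 east, 8.78 north. Direction back to start is (-8.56, -8.78): bearing = atan2(-8.56, -8.78) mod 360° = 224.27° ≈ 224°.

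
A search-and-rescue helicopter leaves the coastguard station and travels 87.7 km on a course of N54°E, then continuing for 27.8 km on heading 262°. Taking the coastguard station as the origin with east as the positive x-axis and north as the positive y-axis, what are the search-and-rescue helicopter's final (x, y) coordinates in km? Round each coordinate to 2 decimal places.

Leg 1 (N54°E, 87.7 km): east 87.7 sin 54° = 70.95, north 87.7 cos 54° = 51.55
Leg 2 (262°, 27.8 km): east 27.8 sin 262° = -27.53, north 27.8 cos 262° = -3.87
Summing: 43.42 km east, 47.68 km north → (43.42, 47.68).

(43.42, 47.68)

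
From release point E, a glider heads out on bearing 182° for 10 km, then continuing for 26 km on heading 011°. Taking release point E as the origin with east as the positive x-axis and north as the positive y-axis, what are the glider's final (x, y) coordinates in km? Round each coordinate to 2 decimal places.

Leg 1 (182°, 10 km): east 10 sin 182° = -0.35, north 10 cos 182° = -9.99
Leg 2 (011°, 26 km): east 26 sin 11° = 4.96, north 26 cos 11° = 25.52
Summing: 4.61 km east, 15.53 km north → (4.61, 15.53).

(4.61, 15.53)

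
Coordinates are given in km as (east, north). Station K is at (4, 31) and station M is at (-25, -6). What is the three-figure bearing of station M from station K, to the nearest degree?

218°

Δeast = -25 − 4 = -29.00; Δnorth = -6 − 31 = -37.00.
Bearing = atan2(Δeast, Δnorth) mod 360° = 218.09° ≈ 218°.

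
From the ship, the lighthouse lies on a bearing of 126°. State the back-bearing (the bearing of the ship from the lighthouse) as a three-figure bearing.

306°

Back-bearing = 126° + 180° = 306°.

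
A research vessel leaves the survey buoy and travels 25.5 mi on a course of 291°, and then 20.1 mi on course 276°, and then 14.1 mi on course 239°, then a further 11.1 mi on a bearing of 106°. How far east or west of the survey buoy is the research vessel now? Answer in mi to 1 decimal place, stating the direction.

Leg 1 (291°, 25.5 mi): east 25.5 sin 291° = -23.81, north 25.5 cos 291° = 9.14
Leg 2 (276°, 20.1 mi): east 20.1 sin 276° = -19.99, north 20.1 cos 276° = 2.10
Leg 3 (239°, 14.1 mi): east 14.1 sin 239° = -12.09, north 14.1 cos 239° = -7.26
Leg 4 (106°, 11.1 mi): east 11.1 sin 106° = 10.67, north 11.1 cos 106° = -3.06
Net east component: -45.21 mi.

45.2 mi west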